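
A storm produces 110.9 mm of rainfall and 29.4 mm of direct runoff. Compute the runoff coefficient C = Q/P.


The runoff coefficient C = runoff depth / rainfall depth.
C = 29.4 / 110.9
  = 0.2651.

0.2651


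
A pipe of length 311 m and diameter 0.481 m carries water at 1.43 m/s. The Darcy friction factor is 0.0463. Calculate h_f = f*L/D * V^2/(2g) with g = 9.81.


Darcy-Weisbach equation: h_f = f * (L/D) * V^2/(2g).
f * L/D = 0.0463 * 311/0.481 = 29.9362.
V^2/(2g) = 1.43^2 / (2*9.81) = 2.0449 / 19.62 = 0.1042 m.
h_f = 29.9362 * 0.1042 = 3.12 m.

3.12


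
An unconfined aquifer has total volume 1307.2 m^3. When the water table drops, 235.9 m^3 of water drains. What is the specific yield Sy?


Specific yield Sy = Volume drained / Total volume.
Sy = 235.9 / 1307.2
   = 0.1805.

0.1805


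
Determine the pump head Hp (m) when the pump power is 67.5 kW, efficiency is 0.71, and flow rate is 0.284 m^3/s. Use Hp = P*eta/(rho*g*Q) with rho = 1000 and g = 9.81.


Pump head formula: Hp = P * eta / (rho * g * Q).
Numerator: P * eta = 67.5 * 1000 * 0.71 = 47925.0 W.
Denominator: rho * g * Q = 1000 * 9.81 * 0.284 = 2786.04.
Hp = 47925.0 / 2786.04 = 17.2 m.

17.2


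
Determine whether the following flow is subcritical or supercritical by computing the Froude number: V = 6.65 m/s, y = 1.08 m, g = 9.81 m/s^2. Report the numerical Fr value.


The Froude number is defined as Fr = V / sqrt(g*y).
g*y = 9.81 * 1.08 = 10.5948.
sqrt(g*y) = sqrt(10.5948) = 3.255.
Fr = 6.65 / 3.255 = 2.043.
Since Fr > 1, the flow is supercritical.

2.043


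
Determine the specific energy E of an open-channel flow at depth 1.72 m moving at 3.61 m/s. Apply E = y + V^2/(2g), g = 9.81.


Specific energy E = y + V^2/(2g).
Velocity head = V^2/(2g) = 3.61^2 / (2*9.81) = 13.0321 / 19.62 = 0.6642 m.
E = 1.72 + 0.6642 = 2.3842 m.

2.3842


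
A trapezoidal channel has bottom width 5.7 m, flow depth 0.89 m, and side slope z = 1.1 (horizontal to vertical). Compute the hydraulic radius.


For a trapezoidal section with side slope z:
A = (b + z*y)*y = (5.7 + 1.1*0.89)*0.89 = 5.944 m^2.
P = b + 2*y*sqrt(1 + z^2) = 5.7 + 2*0.89*sqrt(1 + 1.1^2) = 8.346 m.
R = A/P = 5.944 / 8.346 = 0.7122 m.

0.7122


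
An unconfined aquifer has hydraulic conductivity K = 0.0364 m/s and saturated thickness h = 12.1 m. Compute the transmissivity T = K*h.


Transmissivity is defined as T = K * h.
T = 0.0364 * 12.1
  = 0.4404 m^2/s.

0.4404


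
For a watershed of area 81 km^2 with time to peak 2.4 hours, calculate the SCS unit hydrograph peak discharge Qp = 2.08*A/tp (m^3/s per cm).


SCS formula: Qp = 2.08 * A / tp.
Qp = 2.08 * 81 / 2.4
   = 168.48 / 2.4
   = 70.2 m^3/s per cm.

70.2


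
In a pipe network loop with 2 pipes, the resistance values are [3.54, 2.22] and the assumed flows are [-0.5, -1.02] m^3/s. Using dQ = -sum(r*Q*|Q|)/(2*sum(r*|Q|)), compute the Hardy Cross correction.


Numerator terms (r*Q*|Q|): 3.54*-0.5*|-0.5| = -0.885; 2.22*-1.02*|-1.02| = -2.3097.
Sum of numerator = -3.1947.
Denominator terms (r*|Q|): 3.54*|-0.5| = 1.77; 2.22*|-1.02| = 2.2644.
2 * sum of denominator = 2 * 4.0344 = 8.0688.
dQ = --3.1947 / 8.0688 = 0.3959 m^3/s.

0.3959


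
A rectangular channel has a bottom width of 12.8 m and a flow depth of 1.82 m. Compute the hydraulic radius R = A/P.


For a rectangular section:
Flow area A = b * y = 12.8 * 1.82 = 23.3 m^2.
Wetted perimeter P = b + 2y = 12.8 + 2*1.82 = 16.44 m.
Hydraulic radius R = A/P = 23.3 / 16.44 = 1.417 m.

1.417


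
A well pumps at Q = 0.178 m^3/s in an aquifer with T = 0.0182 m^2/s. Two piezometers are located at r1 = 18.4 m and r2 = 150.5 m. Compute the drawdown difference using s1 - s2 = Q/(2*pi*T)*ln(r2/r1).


Thiem equation: s1 - s2 = Q/(2*pi*T) * ln(r2/r1).
ln(r2/r1) = ln(150.5/18.4) = 2.1016.
Q/(2*pi*T) = 0.178 / (2*pi*0.0182) = 0.178 / 0.1144 = 1.5566.
s1 - s2 = 1.5566 * 2.1016 = 3.2713 m.

3.2713


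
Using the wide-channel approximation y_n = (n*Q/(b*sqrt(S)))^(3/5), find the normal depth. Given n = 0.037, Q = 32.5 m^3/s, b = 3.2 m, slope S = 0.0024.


We use the wide-channel approximation y_n = (n*Q/(b*sqrt(S)))^(3/5).
sqrt(S) = sqrt(0.0024) = 0.04899.
Numerator: n*Q = 0.037 * 32.5 = 1.2025.
Denominator: b*sqrt(S) = 3.2 * 0.04899 = 0.156768.
arg = 7.6706.
y_n = 7.6706^(3/5) = 3.3955 m.

3.3955


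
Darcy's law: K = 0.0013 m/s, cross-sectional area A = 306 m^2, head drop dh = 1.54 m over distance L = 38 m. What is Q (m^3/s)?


Darcy's law: Q = K * A * i, where i = dh/L.
Hydraulic gradient i = 1.54 / 38 = 0.040526.
Q = 0.0013 * 306 * 0.040526
  = 0.0161 m^3/s.

0.0161


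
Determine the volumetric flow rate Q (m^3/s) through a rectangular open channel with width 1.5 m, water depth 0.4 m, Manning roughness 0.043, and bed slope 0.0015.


For a rectangular channel, the cross-sectional area A = b * y = 1.5 * 0.4 = 0.6 m^2.
The wetted perimeter P = b + 2y = 1.5 + 2*0.4 = 2.3 m.
Hydraulic radius R = A/P = 0.6/2.3 = 0.2609 m.
Velocity V = (1/n)*R^(2/3)*S^(1/2) = (1/0.043)*0.2609^(2/3)*0.0015^(1/2) = 0.3677 m/s.
Discharge Q = A * V = 0.6 * 0.3677 = 0.221 m^3/s.

0.221


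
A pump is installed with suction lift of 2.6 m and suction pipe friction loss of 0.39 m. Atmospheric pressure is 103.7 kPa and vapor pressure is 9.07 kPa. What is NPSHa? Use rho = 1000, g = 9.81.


NPSHa = p_atm/(rho*g) - z_s - hf_s - p_vap/(rho*g).
p_atm/(rho*g) = 103.7*1000 / (1000*9.81) = 10.571 m.
p_vap/(rho*g) = 9.07*1000 / (1000*9.81) = 0.925 m.
NPSHa = 10.571 - 2.6 - 0.39 - 0.925
      = 6.66 m.

6.66


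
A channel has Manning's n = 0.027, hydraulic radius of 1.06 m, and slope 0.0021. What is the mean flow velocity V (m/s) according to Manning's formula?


Manning's equation gives V = (1/n) * R^(2/3) * S^(1/2).
First, compute R^(2/3) = 1.06^(2/3) = 1.0396.
Next, S^(1/2) = 0.0021^(1/2) = 0.045826.
Then 1/n = 1/0.027 = 37.04.
V = 37.04 * 1.0396 * 0.045826 = 1.7645 m/s.

1.7645


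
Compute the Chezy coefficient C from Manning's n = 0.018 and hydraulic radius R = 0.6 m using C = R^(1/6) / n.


The Chezy coefficient relates to Manning's n through C = R^(1/6) / n.
R^(1/6) = 0.6^(1/6) = 0.918386.
C = 0.918386 / 0.018 = 51.02 m^(1/2)/s.

51.02


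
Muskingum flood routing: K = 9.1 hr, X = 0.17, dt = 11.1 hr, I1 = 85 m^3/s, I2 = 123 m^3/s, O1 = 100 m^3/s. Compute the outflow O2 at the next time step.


Muskingum coefficients:
denom = 2*K*(1-X) + dt = 2*9.1*(1-0.17) + 11.1 = 26.206.
C0 = (dt - 2*K*X)/denom = (11.1 - 2*9.1*0.17)/26.206 = 0.3055.
C1 = (dt + 2*K*X)/denom = (11.1 + 2*9.1*0.17)/26.206 = 0.5416.
C2 = (2*K*(1-X) - dt)/denom = 0.1529.
O2 = C0*I2 + C1*I1 + C2*O1
   = 0.3055*123 + 0.5416*85 + 0.1529*100
   = 98.9 m^3/s.

98.9


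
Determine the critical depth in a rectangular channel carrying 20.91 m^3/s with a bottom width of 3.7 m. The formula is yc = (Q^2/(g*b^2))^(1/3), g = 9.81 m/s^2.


Using yc = (Q^2 / (g * b^2))^(1/3):
Q^2 = 20.91^2 = 437.23.
g * b^2 = 9.81 * 3.7^2 = 9.81 * 13.69 = 134.3.
Q^2 / (g*b^2) = 437.23 / 134.3 = 3.2556.
yc = 3.2556^(1/3) = 1.4821 m.

1.4821


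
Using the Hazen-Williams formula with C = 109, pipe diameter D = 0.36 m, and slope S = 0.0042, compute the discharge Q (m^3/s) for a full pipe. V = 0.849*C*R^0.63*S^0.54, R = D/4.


For a full circular pipe, R = D/4 = 0.36/4 = 0.09 m.
V = 0.849 * 109 * 0.09^0.63 * 0.0042^0.54
  = 0.849 * 109 * 0.219368 * 0.052066
  = 1.057 m/s.
Pipe area A = pi*D^2/4 = pi*0.36^2/4 = 0.1018 m^2.
Q = A * V = 0.1018 * 1.057 = 0.1076 m^3/s.

0.1076


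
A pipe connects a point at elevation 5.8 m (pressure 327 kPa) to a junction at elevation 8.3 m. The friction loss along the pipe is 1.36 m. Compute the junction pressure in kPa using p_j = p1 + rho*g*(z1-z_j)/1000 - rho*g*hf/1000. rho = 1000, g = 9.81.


Junction pressure: p_j = p1 + rho*g*(z1 - z_j)/1000 - rho*g*hf/1000.
Elevation term = 1000*9.81*(5.8 - 8.3)/1000 = -24.525 kPa.
Friction term = 1000*9.81*1.36/1000 = 13.342 kPa.
p_j = 327 + -24.525 - 13.342 = 289.13 kPa.

289.13


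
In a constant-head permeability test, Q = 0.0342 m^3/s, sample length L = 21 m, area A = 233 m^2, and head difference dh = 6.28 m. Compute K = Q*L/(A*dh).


From K = Q*L / (A*dh):
Numerator: Q*L = 0.0342 * 21 = 0.7182.
Denominator: A*dh = 233 * 6.28 = 1463.24.
K = 0.7182 / 1463.24 = 0.000491 m/s.

0.000491


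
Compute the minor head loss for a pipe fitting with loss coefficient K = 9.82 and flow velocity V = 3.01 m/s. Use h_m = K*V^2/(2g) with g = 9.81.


Minor loss formula: h_m = K * V^2/(2g).
V^2 = 3.01^2 = 9.0601.
V^2/(2g) = 9.0601 / 19.62 = 0.4618 m.
h_m = 9.82 * 0.4618 = 4.5347 m.

4.5347


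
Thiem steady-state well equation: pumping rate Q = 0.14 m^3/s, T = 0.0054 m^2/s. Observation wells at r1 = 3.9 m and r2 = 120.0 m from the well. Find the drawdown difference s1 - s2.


Thiem equation: s1 - s2 = Q/(2*pi*T) * ln(r2/r1).
ln(r2/r1) = ln(120.0/3.9) = 3.4265.
Q/(2*pi*T) = 0.14 / (2*pi*0.0054) = 0.14 / 0.0339 = 4.1262.
s1 - s2 = 4.1262 * 3.4265 = 14.1386 m.

14.1386


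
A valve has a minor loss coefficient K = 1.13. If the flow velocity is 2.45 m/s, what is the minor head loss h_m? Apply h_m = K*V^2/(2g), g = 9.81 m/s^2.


Minor loss formula: h_m = K * V^2/(2g).
V^2 = 2.45^2 = 6.0025.
V^2/(2g) = 6.0025 / 19.62 = 0.3059 m.
h_m = 1.13 * 0.3059 = 0.3457 m.

0.3457


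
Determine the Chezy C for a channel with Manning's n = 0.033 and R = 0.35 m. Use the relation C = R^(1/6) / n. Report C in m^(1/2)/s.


The Chezy coefficient relates to Manning's n through C = R^(1/6) / n.
R^(1/6) = 0.35^(1/6) = 0.839482.
C = 0.839482 / 0.033 = 25.44 m^(1/2)/s.

25.44


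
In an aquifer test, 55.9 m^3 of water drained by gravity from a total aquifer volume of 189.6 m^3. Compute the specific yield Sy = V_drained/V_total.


Specific yield Sy = Volume drained / Total volume.
Sy = 55.9 / 189.6
   = 0.2948.

0.2948


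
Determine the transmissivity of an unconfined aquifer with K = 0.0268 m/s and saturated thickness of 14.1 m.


Transmissivity is defined as T = K * h.
T = 0.0268 * 14.1
  = 0.3779 m^2/s.

0.3779


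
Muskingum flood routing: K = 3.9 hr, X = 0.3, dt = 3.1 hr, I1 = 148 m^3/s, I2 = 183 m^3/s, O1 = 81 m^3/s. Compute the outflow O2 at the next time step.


Muskingum coefficients:
denom = 2*K*(1-X) + dt = 2*3.9*(1-0.3) + 3.1 = 8.56.
C0 = (dt - 2*K*X)/denom = (3.1 - 2*3.9*0.3)/8.56 = 0.0888.
C1 = (dt + 2*K*X)/denom = (3.1 + 2*3.9*0.3)/8.56 = 0.6355.
C2 = (2*K*(1-X) - dt)/denom = 0.2757.
O2 = C0*I2 + C1*I1 + C2*O1
   = 0.0888*183 + 0.6355*148 + 0.2757*81
   = 132.64 m^3/s.

132.64


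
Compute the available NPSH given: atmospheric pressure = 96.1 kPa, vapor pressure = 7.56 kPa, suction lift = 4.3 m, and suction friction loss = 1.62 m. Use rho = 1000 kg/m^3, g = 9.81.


NPSHa = p_atm/(rho*g) - z_s - hf_s - p_vap/(rho*g).
p_atm/(rho*g) = 96.1*1000 / (1000*9.81) = 9.796 m.
p_vap/(rho*g) = 7.56*1000 / (1000*9.81) = 0.771 m.
NPSHa = 9.796 - 4.3 - 1.62 - 0.771
      = 3.11 m.

3.11


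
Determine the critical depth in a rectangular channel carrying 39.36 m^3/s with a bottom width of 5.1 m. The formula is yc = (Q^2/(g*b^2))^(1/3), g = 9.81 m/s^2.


Using yc = (Q^2 / (g * b^2))^(1/3):
Q^2 = 39.36^2 = 1549.21.
g * b^2 = 9.81 * 5.1^2 = 9.81 * 26.01 = 255.16.
Q^2 / (g*b^2) = 1549.21 / 255.16 = 6.0715.
yc = 6.0715^(1/3) = 1.8243 m.

1.8243


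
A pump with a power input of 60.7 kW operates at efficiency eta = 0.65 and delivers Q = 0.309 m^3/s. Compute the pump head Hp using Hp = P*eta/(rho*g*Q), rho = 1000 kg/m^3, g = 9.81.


Pump head formula: Hp = P * eta / (rho * g * Q).
Numerator: P * eta = 60.7 * 1000 * 0.65 = 39455.0 W.
Denominator: rho * g * Q = 1000 * 9.81 * 0.309 = 3031.29.
Hp = 39455.0 / 3031.29 = 13.02 m.

13.02


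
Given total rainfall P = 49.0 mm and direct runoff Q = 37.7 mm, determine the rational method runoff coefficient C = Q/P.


The runoff coefficient C = runoff depth / rainfall depth.
C = 37.7 / 49.0
  = 0.7694.

0.7694


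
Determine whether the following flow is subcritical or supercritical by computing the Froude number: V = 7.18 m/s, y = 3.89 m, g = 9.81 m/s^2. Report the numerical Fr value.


The Froude number is defined as Fr = V / sqrt(g*y).
g*y = 9.81 * 3.89 = 38.1609.
sqrt(g*y) = sqrt(38.1609) = 6.1775.
Fr = 7.18 / 6.1775 = 1.1623.
Since Fr > 1, the flow is supercritical.

1.1623


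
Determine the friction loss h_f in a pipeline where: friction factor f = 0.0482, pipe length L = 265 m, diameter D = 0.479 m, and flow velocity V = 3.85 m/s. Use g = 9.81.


Darcy-Weisbach equation: h_f = f * (L/D) * V^2/(2g).
f * L/D = 0.0482 * 265/0.479 = 26.666.
V^2/(2g) = 3.85^2 / (2*9.81) = 14.8225 / 19.62 = 0.7555 m.
h_f = 26.666 * 0.7555 = 20.146 m.

20.146


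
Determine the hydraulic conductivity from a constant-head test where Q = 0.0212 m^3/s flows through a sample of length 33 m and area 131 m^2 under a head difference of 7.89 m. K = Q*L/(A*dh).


From K = Q*L / (A*dh):
Numerator: Q*L = 0.0212 * 33 = 0.6996.
Denominator: A*dh = 131 * 7.89 = 1033.59.
K = 0.6996 / 1033.59 = 0.000677 m/s.

0.000677


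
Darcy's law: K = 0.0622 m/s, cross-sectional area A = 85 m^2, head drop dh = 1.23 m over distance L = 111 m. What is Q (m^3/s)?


Darcy's law: Q = K * A * i, where i = dh/L.
Hydraulic gradient i = 1.23 / 111 = 0.011081.
Q = 0.0622 * 85 * 0.011081
  = 0.0586 m^3/s.

0.0586


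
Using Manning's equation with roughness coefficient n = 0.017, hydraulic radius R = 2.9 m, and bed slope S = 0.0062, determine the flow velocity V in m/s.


Manning's equation gives V = (1/n) * R^(2/3) * S^(1/2).
First, compute R^(2/3) = 2.9^(2/3) = 2.0336.
Next, S^(1/2) = 0.0062^(1/2) = 0.07874.
Then 1/n = 1/0.017 = 58.82.
V = 58.82 * 2.0336 * 0.07874 = 9.4192 m/s.

9.4192


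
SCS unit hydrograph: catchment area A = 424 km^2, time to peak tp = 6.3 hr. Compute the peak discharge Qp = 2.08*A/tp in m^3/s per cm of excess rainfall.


SCS formula: Qp = 2.08 * A / tp.
Qp = 2.08 * 424 / 6.3
   = 881.92 / 6.3
   = 139.99 m^3/s per cm.

139.99


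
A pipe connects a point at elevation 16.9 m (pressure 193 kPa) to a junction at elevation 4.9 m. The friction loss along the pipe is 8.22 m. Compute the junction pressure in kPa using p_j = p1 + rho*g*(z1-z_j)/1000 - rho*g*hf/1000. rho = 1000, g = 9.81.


Junction pressure: p_j = p1 + rho*g*(z1 - z_j)/1000 - rho*g*hf/1000.
Elevation term = 1000*9.81*(16.9 - 4.9)/1000 = 117.72 kPa.
Friction term = 1000*9.81*8.22/1000 = 80.638 kPa.
p_j = 193 + 117.72 - 80.638 = 230.08 kPa.

230.08


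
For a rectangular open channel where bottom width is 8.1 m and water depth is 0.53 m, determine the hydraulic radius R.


For a rectangular section:
Flow area A = b * y = 8.1 * 0.53 = 4.29 m^2.
Wetted perimeter P = b + 2y = 8.1 + 2*0.53 = 9.16 m.
Hydraulic radius R = A/P = 4.29 / 9.16 = 0.4687 m.

0.4687


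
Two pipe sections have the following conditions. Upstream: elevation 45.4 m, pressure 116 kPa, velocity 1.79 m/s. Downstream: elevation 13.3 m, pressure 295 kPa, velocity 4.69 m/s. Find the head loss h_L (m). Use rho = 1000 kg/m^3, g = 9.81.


Total head at each section: H = z + p/(rho*g) + V^2/(2g).
H1 = 45.4 + 116*1000/(1000*9.81) + 1.79^2/(2*9.81)
   = 45.4 + 11.825 + 0.1633
   = 57.388 m.
H2 = 13.3 + 295*1000/(1000*9.81) + 4.69^2/(2*9.81)
   = 13.3 + 30.071 + 1.1211
   = 44.492 m.
h_L = H1 - H2 = 57.388 - 44.492 = 12.896 m.

12.896


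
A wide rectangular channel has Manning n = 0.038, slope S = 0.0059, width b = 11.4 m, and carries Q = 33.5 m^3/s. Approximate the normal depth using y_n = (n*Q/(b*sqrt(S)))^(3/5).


We use the wide-channel approximation y_n = (n*Q/(b*sqrt(S)))^(3/5).
sqrt(S) = sqrt(0.0059) = 0.076811.
Numerator: n*Q = 0.038 * 33.5 = 1.273.
Denominator: b*sqrt(S) = 11.4 * 0.076811 = 0.875645.
arg = 1.4538.
y_n = 1.4538^(3/5) = 1.2517 m.

1.2517


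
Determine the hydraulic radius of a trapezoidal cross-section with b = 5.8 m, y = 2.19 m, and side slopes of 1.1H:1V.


For a trapezoidal section with side slope z:
A = (b + z*y)*y = (5.8 + 1.1*2.19)*2.19 = 17.978 m^2.
P = b + 2*y*sqrt(1 + z^2) = 5.8 + 2*2.19*sqrt(1 + 1.1^2) = 12.311 m.
R = A/P = 17.978 / 12.311 = 1.4603 m.

1.4603


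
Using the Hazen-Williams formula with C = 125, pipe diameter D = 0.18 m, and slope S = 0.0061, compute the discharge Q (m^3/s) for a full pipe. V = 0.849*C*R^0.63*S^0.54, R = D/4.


For a full circular pipe, R = D/4 = 0.18/4 = 0.045 m.
V = 0.849 * 125 * 0.045^0.63 * 0.0061^0.54
  = 0.849 * 125 * 0.14175 * 0.063691
  = 0.9581 m/s.
Pipe area A = pi*D^2/4 = pi*0.18^2/4 = 0.0254 m^2.
Q = A * V = 0.0254 * 0.9581 = 0.0244 m^3/s.

0.0244


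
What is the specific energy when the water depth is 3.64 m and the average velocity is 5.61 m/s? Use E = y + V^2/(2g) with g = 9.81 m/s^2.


Specific energy E = y + V^2/(2g).
Velocity head = V^2/(2g) = 5.61^2 / (2*9.81) = 31.4721 / 19.62 = 1.6041 m.
E = 3.64 + 1.6041 = 5.2441 m.

5.2441


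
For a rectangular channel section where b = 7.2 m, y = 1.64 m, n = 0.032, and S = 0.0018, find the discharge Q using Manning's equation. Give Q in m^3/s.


For a rectangular channel, the cross-sectional area A = b * y = 7.2 * 1.64 = 11.81 m^2.
The wetted perimeter P = b + 2y = 7.2 + 2*1.64 = 10.48 m.
Hydraulic radius R = A/P = 11.81/10.48 = 1.1267 m.
Velocity V = (1/n)*R^(2/3)*S^(1/2) = (1/0.032)*1.1267^(2/3)*0.0018^(1/2) = 1.4356 m/s.
Discharge Q = A * V = 11.81 * 1.4356 = 16.951 m^3/s.

16.951


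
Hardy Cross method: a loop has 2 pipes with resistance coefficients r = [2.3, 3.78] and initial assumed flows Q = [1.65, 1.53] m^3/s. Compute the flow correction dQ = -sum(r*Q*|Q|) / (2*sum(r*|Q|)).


Numerator terms (r*Q*|Q|): 2.3*1.65*|1.65| = 6.2617; 3.78*1.53*|1.53| = 8.8486.
Sum of numerator = 15.1104.
Denominator terms (r*|Q|): 2.3*|1.65| = 3.795; 3.78*|1.53| = 5.7834.
2 * sum of denominator = 2 * 9.5784 = 19.1568.
dQ = -15.1104 / 19.1568 = -0.7888 m^3/s.

-0.7888


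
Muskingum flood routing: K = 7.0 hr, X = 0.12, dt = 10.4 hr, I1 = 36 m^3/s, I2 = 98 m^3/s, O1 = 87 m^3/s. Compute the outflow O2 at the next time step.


Muskingum coefficients:
denom = 2*K*(1-X) + dt = 2*7.0*(1-0.12) + 10.4 = 22.72.
C0 = (dt - 2*K*X)/denom = (10.4 - 2*7.0*0.12)/22.72 = 0.3838.
C1 = (dt + 2*K*X)/denom = (10.4 + 2*7.0*0.12)/22.72 = 0.5317.
C2 = (2*K*(1-X) - dt)/denom = 0.0845.
O2 = C0*I2 + C1*I1 + C2*O1
   = 0.3838*98 + 0.5317*36 + 0.0845*87
   = 64.11 m^3/s.

64.11


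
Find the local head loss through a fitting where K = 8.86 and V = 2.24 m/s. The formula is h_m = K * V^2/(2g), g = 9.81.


Minor loss formula: h_m = K * V^2/(2g).
V^2 = 2.24^2 = 5.0176.
V^2/(2g) = 5.0176 / 19.62 = 0.2557 m.
h_m = 8.86 * 0.2557 = 2.2658 m.

2.2658


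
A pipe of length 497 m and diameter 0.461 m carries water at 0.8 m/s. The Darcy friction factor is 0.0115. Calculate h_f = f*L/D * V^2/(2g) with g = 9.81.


Darcy-Weisbach equation: h_f = f * (L/D) * V^2/(2g).
f * L/D = 0.0115 * 497/0.461 = 12.398.
V^2/(2g) = 0.8^2 / (2*9.81) = 0.64 / 19.62 = 0.0326 m.
h_f = 12.398 * 0.0326 = 0.404 m.

0.404


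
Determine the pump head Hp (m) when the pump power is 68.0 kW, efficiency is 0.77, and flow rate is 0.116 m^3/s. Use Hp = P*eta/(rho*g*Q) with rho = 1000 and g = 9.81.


Pump head formula: Hp = P * eta / (rho * g * Q).
Numerator: P * eta = 68.0 * 1000 * 0.77 = 52360.0 W.
Denominator: rho * g * Q = 1000 * 9.81 * 0.116 = 1137.96.
Hp = 52360.0 / 1137.96 = 46.01 m.

46.01


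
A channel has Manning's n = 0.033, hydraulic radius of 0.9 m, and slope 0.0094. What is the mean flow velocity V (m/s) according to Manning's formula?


Manning's equation gives V = (1/n) * R^(2/3) * S^(1/2).
First, compute R^(2/3) = 0.9^(2/3) = 0.9322.
Next, S^(1/2) = 0.0094^(1/2) = 0.096954.
Then 1/n = 1/0.033 = 30.3.
V = 30.3 * 0.9322 * 0.096954 = 2.7387 m/s.

2.7387


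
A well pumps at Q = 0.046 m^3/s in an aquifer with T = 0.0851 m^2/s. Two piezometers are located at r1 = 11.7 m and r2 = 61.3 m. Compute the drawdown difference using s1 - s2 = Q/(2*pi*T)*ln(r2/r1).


Thiem equation: s1 - s2 = Q/(2*pi*T) * ln(r2/r1).
ln(r2/r1) = ln(61.3/11.7) = 1.6562.
Q/(2*pi*T) = 0.046 / (2*pi*0.0851) = 0.046 / 0.5347 = 0.086.
s1 - s2 = 0.086 * 1.6562 = 0.1425 m.

0.1425


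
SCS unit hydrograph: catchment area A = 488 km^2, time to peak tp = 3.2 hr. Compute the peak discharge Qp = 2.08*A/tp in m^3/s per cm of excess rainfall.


SCS formula: Qp = 2.08 * A / tp.
Qp = 2.08 * 488 / 3.2
   = 1015.04 / 3.2
   = 317.2 m^3/s per cm.

317.2


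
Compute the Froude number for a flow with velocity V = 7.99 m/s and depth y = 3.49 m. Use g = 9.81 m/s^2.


The Froude number is defined as Fr = V / sqrt(g*y).
g*y = 9.81 * 3.49 = 34.2369.
sqrt(g*y) = sqrt(34.2369) = 5.8512.
Fr = 7.99 / 5.8512 = 1.3655.

1.3655


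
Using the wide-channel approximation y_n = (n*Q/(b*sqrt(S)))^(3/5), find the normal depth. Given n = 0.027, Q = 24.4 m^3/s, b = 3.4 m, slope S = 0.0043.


We use the wide-channel approximation y_n = (n*Q/(b*sqrt(S)))^(3/5).
sqrt(S) = sqrt(0.0043) = 0.065574.
Numerator: n*Q = 0.027 * 24.4 = 0.6588.
Denominator: b*sqrt(S) = 3.4 * 0.065574 = 0.222952.
arg = 2.9549.
y_n = 2.9549^(3/5) = 1.9157 m.

1.9157


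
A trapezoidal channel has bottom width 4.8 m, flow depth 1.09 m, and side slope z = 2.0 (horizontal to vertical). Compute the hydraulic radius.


For a trapezoidal section with side slope z:
A = (b + z*y)*y = (4.8 + 2.0*1.09)*1.09 = 7.608 m^2.
P = b + 2*y*sqrt(1 + z^2) = 4.8 + 2*1.09*sqrt(1 + 2.0^2) = 9.675 m.
R = A/P = 7.608 / 9.675 = 0.7864 m.

0.7864


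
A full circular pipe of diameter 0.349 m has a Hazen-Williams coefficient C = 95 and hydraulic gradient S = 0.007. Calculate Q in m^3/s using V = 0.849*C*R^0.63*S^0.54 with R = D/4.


For a full circular pipe, R = D/4 = 0.349/4 = 0.0872 m.
V = 0.849 * 95 * 0.0872^0.63 * 0.007^0.54
  = 0.849 * 95 * 0.215121 * 0.068605
  = 1.1903 m/s.
Pipe area A = pi*D^2/4 = pi*0.349^2/4 = 0.0957 m^2.
Q = A * V = 0.0957 * 1.1903 = 0.1139 m^3/s.

0.1139


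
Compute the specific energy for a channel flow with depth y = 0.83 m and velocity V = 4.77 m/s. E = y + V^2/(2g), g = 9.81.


Specific energy E = y + V^2/(2g).
Velocity head = V^2/(2g) = 4.77^2 / (2*9.81) = 22.7529 / 19.62 = 1.1597 m.
E = 0.83 + 1.1597 = 1.9897 m.

1.9897


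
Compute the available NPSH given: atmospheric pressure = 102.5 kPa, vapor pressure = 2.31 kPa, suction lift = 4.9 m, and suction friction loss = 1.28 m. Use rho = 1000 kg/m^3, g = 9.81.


NPSHa = p_atm/(rho*g) - z_s - hf_s - p_vap/(rho*g).
p_atm/(rho*g) = 102.5*1000 / (1000*9.81) = 10.449 m.
p_vap/(rho*g) = 2.31*1000 / (1000*9.81) = 0.235 m.
NPSHa = 10.449 - 4.9 - 1.28 - 0.235
      = 4.03 m.

4.03


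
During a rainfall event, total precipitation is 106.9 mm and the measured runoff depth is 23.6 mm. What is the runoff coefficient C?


The runoff coefficient C = runoff depth / rainfall depth.
C = 23.6 / 106.9
  = 0.2208.

0.2208


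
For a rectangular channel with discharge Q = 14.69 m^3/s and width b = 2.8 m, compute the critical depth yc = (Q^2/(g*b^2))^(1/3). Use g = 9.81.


Using yc = (Q^2 / (g * b^2))^(1/3):
Q^2 = 14.69^2 = 215.8.
g * b^2 = 9.81 * 2.8^2 = 9.81 * 7.84 = 76.91.
Q^2 / (g*b^2) = 215.8 / 76.91 = 2.8059.
yc = 2.8059^(1/3) = 1.4104 m.

1.4104


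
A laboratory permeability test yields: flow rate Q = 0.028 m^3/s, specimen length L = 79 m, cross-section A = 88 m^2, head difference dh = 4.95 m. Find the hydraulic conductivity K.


From K = Q*L / (A*dh):
Numerator: Q*L = 0.028 * 79 = 2.212.
Denominator: A*dh = 88 * 4.95 = 435.6.
K = 2.212 / 435.6 = 0.005078 m/s.

0.005078


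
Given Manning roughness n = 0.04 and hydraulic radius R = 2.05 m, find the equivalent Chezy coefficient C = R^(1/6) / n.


The Chezy coefficient relates to Manning's n through C = R^(1/6) / n.
R^(1/6) = 2.05^(1/6) = 1.127091.
C = 1.127091 / 0.04 = 28.18 m^(1/2)/s.

28.18


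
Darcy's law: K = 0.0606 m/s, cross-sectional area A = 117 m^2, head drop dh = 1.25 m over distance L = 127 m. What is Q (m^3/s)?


Darcy's law: Q = K * A * i, where i = dh/L.
Hydraulic gradient i = 1.25 / 127 = 0.009843.
Q = 0.0606 * 117 * 0.009843
  = 0.0698 m^3/s.

0.0698


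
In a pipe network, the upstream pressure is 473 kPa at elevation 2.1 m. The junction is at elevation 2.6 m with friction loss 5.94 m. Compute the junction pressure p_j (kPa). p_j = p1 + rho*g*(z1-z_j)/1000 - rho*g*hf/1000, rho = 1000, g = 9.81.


Junction pressure: p_j = p1 + rho*g*(z1 - z_j)/1000 - rho*g*hf/1000.
Elevation term = 1000*9.81*(2.1 - 2.6)/1000 = -4.905 kPa.
Friction term = 1000*9.81*5.94/1000 = 58.271 kPa.
p_j = 473 + -4.905 - 58.271 = 409.82 kPa.

409.82


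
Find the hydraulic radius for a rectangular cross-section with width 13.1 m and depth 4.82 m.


For a rectangular section:
Flow area A = b * y = 13.1 * 4.82 = 63.14 m^2.
Wetted perimeter P = b + 2y = 13.1 + 2*4.82 = 22.74 m.
Hydraulic radius R = A/P = 63.14 / 22.74 = 2.7767 m.

2.7767


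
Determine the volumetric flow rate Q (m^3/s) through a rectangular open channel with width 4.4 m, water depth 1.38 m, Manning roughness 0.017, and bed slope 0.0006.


For a rectangular channel, the cross-sectional area A = b * y = 4.4 * 1.38 = 6.07 m^2.
The wetted perimeter P = b + 2y = 4.4 + 2*1.38 = 7.16 m.
Hydraulic radius R = A/P = 6.07/7.16 = 0.848 m.
Velocity V = (1/n)*R^(2/3)*S^(1/2) = (1/0.017)*0.848^(2/3)*0.0006^(1/2) = 1.2909 m/s.
Discharge Q = A * V = 6.07 * 1.2909 = 7.839 m^3/s.

7.839


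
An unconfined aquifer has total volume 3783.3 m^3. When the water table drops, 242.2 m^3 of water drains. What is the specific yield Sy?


Specific yield Sy = Volume drained / Total volume.
Sy = 242.2 / 3783.3
   = 0.064.

0.064


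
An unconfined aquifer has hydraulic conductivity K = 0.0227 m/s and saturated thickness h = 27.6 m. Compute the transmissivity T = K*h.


Transmissivity is defined as T = K * h.
T = 0.0227 * 27.6
  = 0.6265 m^2/s.

0.6265


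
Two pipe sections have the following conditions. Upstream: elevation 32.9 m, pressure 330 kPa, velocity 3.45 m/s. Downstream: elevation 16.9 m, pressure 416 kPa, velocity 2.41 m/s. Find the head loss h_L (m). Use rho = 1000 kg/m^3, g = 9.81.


Total head at each section: H = z + p/(rho*g) + V^2/(2g).
H1 = 32.9 + 330*1000/(1000*9.81) + 3.45^2/(2*9.81)
   = 32.9 + 33.639 + 0.6067
   = 67.146 m.
H2 = 16.9 + 416*1000/(1000*9.81) + 2.41^2/(2*9.81)
   = 16.9 + 42.406 + 0.296
   = 59.602 m.
h_L = H1 - H2 = 67.146 - 59.602 = 7.544 m.

7.544


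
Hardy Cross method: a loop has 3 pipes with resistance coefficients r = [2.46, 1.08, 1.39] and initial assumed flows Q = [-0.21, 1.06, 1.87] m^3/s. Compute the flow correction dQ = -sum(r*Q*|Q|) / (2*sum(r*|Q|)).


Numerator terms (r*Q*|Q|): 2.46*-0.21*|-0.21| = -0.1085; 1.08*1.06*|1.06| = 1.2135; 1.39*1.87*|1.87| = 4.8607.
Sum of numerator = 5.9657.
Denominator terms (r*|Q|): 2.46*|-0.21| = 0.5166; 1.08*|1.06| = 1.1448; 1.39*|1.87| = 2.5993.
2 * sum of denominator = 2 * 4.2607 = 8.5214.
dQ = -5.9657 / 8.5214 = -0.7001 m^3/s.

-0.7001


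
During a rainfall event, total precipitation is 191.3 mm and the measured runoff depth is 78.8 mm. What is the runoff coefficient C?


The runoff coefficient C = runoff depth / rainfall depth.
C = 78.8 / 191.3
  = 0.4119.

0.4119


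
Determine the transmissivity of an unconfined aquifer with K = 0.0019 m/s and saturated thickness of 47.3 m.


Transmissivity is defined as T = K * h.
T = 0.0019 * 47.3
  = 0.0899 m^2/s.

0.0899


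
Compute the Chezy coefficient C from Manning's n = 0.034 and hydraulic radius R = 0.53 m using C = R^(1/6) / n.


The Chezy coefficient relates to Manning's n through C = R^(1/6) / n.
R^(1/6) = 0.53^(1/6) = 0.899593.
C = 0.899593 / 0.034 = 26.46 m^(1/2)/s.

26.46


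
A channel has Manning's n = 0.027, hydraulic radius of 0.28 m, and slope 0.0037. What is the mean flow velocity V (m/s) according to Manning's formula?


Manning's equation gives V = (1/n) * R^(2/3) * S^(1/2).
First, compute R^(2/3) = 0.28^(2/3) = 0.428.
Next, S^(1/2) = 0.0037^(1/2) = 0.060828.
Then 1/n = 1/0.027 = 37.04.
V = 37.04 * 0.428 * 0.060828 = 0.9642 m/s.

0.9642


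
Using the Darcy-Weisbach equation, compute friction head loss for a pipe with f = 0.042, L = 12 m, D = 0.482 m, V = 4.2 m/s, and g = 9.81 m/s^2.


Darcy-Weisbach equation: h_f = f * (L/D) * V^2/(2g).
f * L/D = 0.042 * 12/0.482 = 1.0456.
V^2/(2g) = 4.2^2 / (2*9.81) = 17.64 / 19.62 = 0.8991 m.
h_f = 1.0456 * 0.8991 = 0.94 m.

0.94


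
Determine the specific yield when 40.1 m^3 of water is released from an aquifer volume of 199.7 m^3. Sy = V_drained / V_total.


Specific yield Sy = Volume drained / Total volume.
Sy = 40.1 / 199.7
   = 0.2008.

0.2008


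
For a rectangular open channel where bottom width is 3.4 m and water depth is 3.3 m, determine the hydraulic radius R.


For a rectangular section:
Flow area A = b * y = 3.4 * 3.3 = 11.22 m^2.
Wetted perimeter P = b + 2y = 3.4 + 2*3.3 = 10.0 m.
Hydraulic radius R = A/P = 11.22 / 10.0 = 1.122 m.

1.122


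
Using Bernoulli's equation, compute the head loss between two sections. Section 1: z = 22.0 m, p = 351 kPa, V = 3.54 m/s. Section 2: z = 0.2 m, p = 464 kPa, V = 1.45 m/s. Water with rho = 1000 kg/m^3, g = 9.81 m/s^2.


Total head at each section: H = z + p/(rho*g) + V^2/(2g).
H1 = 22.0 + 351*1000/(1000*9.81) + 3.54^2/(2*9.81)
   = 22.0 + 35.78 + 0.6387
   = 58.419 m.
H2 = 0.2 + 464*1000/(1000*9.81) + 1.45^2/(2*9.81)
   = 0.2 + 47.299 + 0.1072
   = 47.606 m.
h_L = H1 - H2 = 58.419 - 47.606 = 10.813 m.

10.813


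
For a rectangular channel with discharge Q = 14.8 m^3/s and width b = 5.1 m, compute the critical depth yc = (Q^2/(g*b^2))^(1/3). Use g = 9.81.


Using yc = (Q^2 / (g * b^2))^(1/3):
Q^2 = 14.8^2 = 219.04.
g * b^2 = 9.81 * 5.1^2 = 9.81 * 26.01 = 255.16.
Q^2 / (g*b^2) = 219.04 / 255.16 = 0.8584.
yc = 0.8584^(1/3) = 0.9504 m.

0.9504


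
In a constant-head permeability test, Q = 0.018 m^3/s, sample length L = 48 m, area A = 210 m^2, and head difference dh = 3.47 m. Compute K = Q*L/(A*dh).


From K = Q*L / (A*dh):
Numerator: Q*L = 0.018 * 48 = 0.864.
Denominator: A*dh = 210 * 3.47 = 728.7.
K = 0.864 / 728.7 = 0.001186 m/s.

0.001186


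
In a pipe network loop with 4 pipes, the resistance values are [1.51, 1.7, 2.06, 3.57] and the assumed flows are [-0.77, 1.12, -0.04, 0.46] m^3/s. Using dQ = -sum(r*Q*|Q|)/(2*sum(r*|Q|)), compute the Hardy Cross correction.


Numerator terms (r*Q*|Q|): 1.51*-0.77*|-0.77| = -0.8953; 1.7*1.12*|1.12| = 2.1325; 2.06*-0.04*|-0.04| = -0.0033; 3.57*0.46*|0.46| = 0.7554.
Sum of numerator = 1.9893.
Denominator terms (r*|Q|): 1.51*|-0.77| = 1.1627; 1.7*|1.12| = 1.904; 2.06*|-0.04| = 0.0824; 3.57*|0.46| = 1.6422.
2 * sum of denominator = 2 * 4.7913 = 9.5826.
dQ = -1.9893 / 9.5826 = -0.2076 m^3/s.

-0.2076


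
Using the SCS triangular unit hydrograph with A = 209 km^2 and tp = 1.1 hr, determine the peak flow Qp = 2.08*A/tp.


SCS formula: Qp = 2.08 * A / tp.
Qp = 2.08 * 209 / 1.1
   = 434.72 / 1.1
   = 395.2 m^3/s per cm.

395.2


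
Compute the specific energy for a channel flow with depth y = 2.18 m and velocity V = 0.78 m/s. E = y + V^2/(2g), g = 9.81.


Specific energy E = y + V^2/(2g).
Velocity head = V^2/(2g) = 0.78^2 / (2*9.81) = 0.6084 / 19.62 = 0.031 m.
E = 2.18 + 0.031 = 2.211 m.

2.211


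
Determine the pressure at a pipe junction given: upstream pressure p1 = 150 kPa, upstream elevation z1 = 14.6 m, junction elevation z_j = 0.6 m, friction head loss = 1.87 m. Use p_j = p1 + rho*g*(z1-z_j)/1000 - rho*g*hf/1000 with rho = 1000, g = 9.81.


Junction pressure: p_j = p1 + rho*g*(z1 - z_j)/1000 - rho*g*hf/1000.
Elevation term = 1000*9.81*(14.6 - 0.6)/1000 = 137.34 kPa.
Friction term = 1000*9.81*1.87/1000 = 18.345 kPa.
p_j = 150 + 137.34 - 18.345 = 269.0 kPa.

269.0


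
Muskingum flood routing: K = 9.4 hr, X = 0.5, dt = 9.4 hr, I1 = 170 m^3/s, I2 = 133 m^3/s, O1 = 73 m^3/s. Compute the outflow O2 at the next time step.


Muskingum coefficients:
denom = 2*K*(1-X) + dt = 2*9.4*(1-0.5) + 9.4 = 18.8.
C0 = (dt - 2*K*X)/denom = (9.4 - 2*9.4*0.5)/18.8 = 0.0.
C1 = (dt + 2*K*X)/denom = (9.4 + 2*9.4*0.5)/18.8 = 1.0.
C2 = (2*K*(1-X) - dt)/denom = 0.0.
O2 = C0*I2 + C1*I1 + C2*O1
   = 0.0*133 + 1.0*170 + 0.0*73
   = 170.0 m^3/s.

170.0


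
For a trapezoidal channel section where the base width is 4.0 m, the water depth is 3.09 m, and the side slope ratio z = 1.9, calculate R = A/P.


For a trapezoidal section with side slope z:
A = (b + z*y)*y = (4.0 + 1.9*3.09)*3.09 = 30.501 m^2.
P = b + 2*y*sqrt(1 + z^2) = 4.0 + 2*3.09*sqrt(1 + 1.9^2) = 17.269 m.
R = A/P = 30.501 / 17.269 = 1.7662 m.

1.7662


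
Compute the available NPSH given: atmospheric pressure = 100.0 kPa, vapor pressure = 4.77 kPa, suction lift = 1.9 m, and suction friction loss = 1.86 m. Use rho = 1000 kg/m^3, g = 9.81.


NPSHa = p_atm/(rho*g) - z_s - hf_s - p_vap/(rho*g).
p_atm/(rho*g) = 100.0*1000 / (1000*9.81) = 10.194 m.
p_vap/(rho*g) = 4.77*1000 / (1000*9.81) = 0.486 m.
NPSHa = 10.194 - 1.9 - 1.86 - 0.486
      = 5.95 m.

5.95


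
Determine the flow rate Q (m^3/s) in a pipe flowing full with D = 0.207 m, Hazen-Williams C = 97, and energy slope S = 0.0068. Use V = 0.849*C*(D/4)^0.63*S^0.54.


For a full circular pipe, R = D/4 = 0.207/4 = 0.0517 m.
V = 0.849 * 97 * 0.0517^0.63 * 0.0068^0.54
  = 0.849 * 97 * 0.154797 * 0.067539
  = 0.861 m/s.
Pipe area A = pi*D^2/4 = pi*0.207^2/4 = 0.0337 m^2.
Q = A * V = 0.0337 * 0.861 = 0.029 m^3/s.

0.029


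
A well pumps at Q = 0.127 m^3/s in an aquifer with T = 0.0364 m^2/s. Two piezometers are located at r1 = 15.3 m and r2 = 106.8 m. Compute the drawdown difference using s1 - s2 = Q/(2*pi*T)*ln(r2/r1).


Thiem equation: s1 - s2 = Q/(2*pi*T) * ln(r2/r1).
ln(r2/r1) = ln(106.8/15.3) = 1.9431.
Q/(2*pi*T) = 0.127 / (2*pi*0.0364) = 0.127 / 0.2287 = 0.5553.
s1 - s2 = 0.5553 * 1.9431 = 1.079 m.

1.079


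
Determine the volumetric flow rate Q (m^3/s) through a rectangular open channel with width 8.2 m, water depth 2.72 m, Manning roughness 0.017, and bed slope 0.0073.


For a rectangular channel, the cross-sectional area A = b * y = 8.2 * 2.72 = 22.3 m^2.
The wetted perimeter P = b + 2y = 8.2 + 2*2.72 = 13.64 m.
Hydraulic radius R = A/P = 22.3/13.64 = 1.6352 m.
Velocity V = (1/n)*R^(2/3)*S^(1/2) = (1/0.017)*1.6352^(2/3)*0.0073^(1/2) = 6.9758 m/s.
Discharge Q = A * V = 22.3 * 6.9758 = 155.587 m^3/s.

155.587


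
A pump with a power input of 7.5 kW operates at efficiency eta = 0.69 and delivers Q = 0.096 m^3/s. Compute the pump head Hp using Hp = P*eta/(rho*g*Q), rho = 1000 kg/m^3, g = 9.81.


Pump head formula: Hp = P * eta / (rho * g * Q).
Numerator: P * eta = 7.5 * 1000 * 0.69 = 5175.0 W.
Denominator: rho * g * Q = 1000 * 9.81 * 0.096 = 941.76.
Hp = 5175.0 / 941.76 = 5.5 m.

5.5


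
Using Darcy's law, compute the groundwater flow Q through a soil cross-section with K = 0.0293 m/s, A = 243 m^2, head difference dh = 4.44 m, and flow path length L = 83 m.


Darcy's law: Q = K * A * i, where i = dh/L.
Hydraulic gradient i = 4.44 / 83 = 0.053494.
Q = 0.0293 * 243 * 0.053494
  = 0.3809 m^3/s.

0.3809


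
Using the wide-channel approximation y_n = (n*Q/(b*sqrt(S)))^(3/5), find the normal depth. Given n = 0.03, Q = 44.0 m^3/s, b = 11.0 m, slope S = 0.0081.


We use the wide-channel approximation y_n = (n*Q/(b*sqrt(S)))^(3/5).
sqrt(S) = sqrt(0.0081) = 0.09.
Numerator: n*Q = 0.03 * 44.0 = 1.32.
Denominator: b*sqrt(S) = 11.0 * 0.09 = 0.99.
arg = 1.3333.
y_n = 1.3333^(3/5) = 1.1884 m.

1.1884


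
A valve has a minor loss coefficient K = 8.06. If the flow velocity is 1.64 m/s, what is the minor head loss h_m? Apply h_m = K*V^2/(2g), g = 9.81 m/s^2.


Minor loss formula: h_m = K * V^2/(2g).
V^2 = 1.64^2 = 2.6896.
V^2/(2g) = 2.6896 / 19.62 = 0.1371 m.
h_m = 8.06 * 0.1371 = 1.1049 m.

1.1049


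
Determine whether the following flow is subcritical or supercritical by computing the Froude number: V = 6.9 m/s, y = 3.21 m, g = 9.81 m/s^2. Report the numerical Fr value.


The Froude number is defined as Fr = V / sqrt(g*y).
g*y = 9.81 * 3.21 = 31.4901.
sqrt(g*y) = sqrt(31.4901) = 5.6116.
Fr = 6.9 / 5.6116 = 1.2296.
Since Fr > 1, the flow is supercritical.

1.2296


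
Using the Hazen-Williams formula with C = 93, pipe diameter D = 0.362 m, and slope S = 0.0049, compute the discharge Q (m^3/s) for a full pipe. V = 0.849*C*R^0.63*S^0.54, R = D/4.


For a full circular pipe, R = D/4 = 0.362/4 = 0.0905 m.
V = 0.849 * 93 * 0.0905^0.63 * 0.0049^0.54
  = 0.849 * 93 * 0.220135 * 0.056586
  = 0.9835 m/s.
Pipe area A = pi*D^2/4 = pi*0.362^2/4 = 0.1029 m^2.
Q = A * V = 0.1029 * 0.9835 = 0.1012 m^3/s.

0.1012


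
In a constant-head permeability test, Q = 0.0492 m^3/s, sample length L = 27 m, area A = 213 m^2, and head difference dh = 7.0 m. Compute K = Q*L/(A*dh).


From K = Q*L / (A*dh):
Numerator: Q*L = 0.0492 * 27 = 1.3284.
Denominator: A*dh = 213 * 7.0 = 1491.0.
K = 1.3284 / 1491.0 = 0.000891 m/s.

0.000891


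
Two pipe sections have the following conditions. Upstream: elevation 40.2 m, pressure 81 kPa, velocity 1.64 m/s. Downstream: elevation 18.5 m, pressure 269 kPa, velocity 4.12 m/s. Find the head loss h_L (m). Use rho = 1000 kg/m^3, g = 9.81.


Total head at each section: H = z + p/(rho*g) + V^2/(2g).
H1 = 40.2 + 81*1000/(1000*9.81) + 1.64^2/(2*9.81)
   = 40.2 + 8.257 + 0.1371
   = 48.594 m.
H2 = 18.5 + 269*1000/(1000*9.81) + 4.12^2/(2*9.81)
   = 18.5 + 27.421 + 0.8652
   = 46.786 m.
h_L = H1 - H2 = 48.594 - 46.786 = 1.808 m.

1.808


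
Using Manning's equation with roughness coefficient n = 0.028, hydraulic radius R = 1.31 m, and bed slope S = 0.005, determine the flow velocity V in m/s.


Manning's equation gives V = (1/n) * R^(2/3) * S^(1/2).
First, compute R^(2/3) = 1.31^(2/3) = 1.1972.
Next, S^(1/2) = 0.005^(1/2) = 0.070711.
Then 1/n = 1/0.028 = 35.71.
V = 35.71 * 1.1972 * 0.070711 = 3.0235 m/s.

3.0235


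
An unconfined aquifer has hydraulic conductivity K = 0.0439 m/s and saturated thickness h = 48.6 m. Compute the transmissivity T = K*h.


Transmissivity is defined as T = K * h.
T = 0.0439 * 48.6
  = 2.1335 m^2/s.

2.1335


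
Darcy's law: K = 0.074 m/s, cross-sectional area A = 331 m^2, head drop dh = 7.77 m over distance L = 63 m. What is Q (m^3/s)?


Darcy's law: Q = K * A * i, where i = dh/L.
Hydraulic gradient i = 7.77 / 63 = 0.123333.
Q = 0.074 * 331 * 0.123333
  = 3.0209 m^3/s.

3.0209


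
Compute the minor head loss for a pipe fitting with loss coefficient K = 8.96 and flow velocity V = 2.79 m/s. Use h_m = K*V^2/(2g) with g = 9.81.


Minor loss formula: h_m = K * V^2/(2g).
V^2 = 2.79^2 = 7.7841.
V^2/(2g) = 7.7841 / 19.62 = 0.3967 m.
h_m = 8.96 * 0.3967 = 3.5548 m.

3.5548


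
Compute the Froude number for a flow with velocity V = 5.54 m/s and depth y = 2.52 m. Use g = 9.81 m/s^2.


The Froude number is defined as Fr = V / sqrt(g*y).
g*y = 9.81 * 2.52 = 24.7212.
sqrt(g*y) = sqrt(24.7212) = 4.972.
Fr = 5.54 / 4.972 = 1.1142.

1.1142


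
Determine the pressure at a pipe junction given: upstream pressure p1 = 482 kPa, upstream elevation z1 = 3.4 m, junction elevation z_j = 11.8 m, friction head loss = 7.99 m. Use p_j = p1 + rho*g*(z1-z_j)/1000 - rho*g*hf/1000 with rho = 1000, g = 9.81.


Junction pressure: p_j = p1 + rho*g*(z1 - z_j)/1000 - rho*g*hf/1000.
Elevation term = 1000*9.81*(3.4 - 11.8)/1000 = -82.404 kPa.
Friction term = 1000*9.81*7.99/1000 = 78.382 kPa.
p_j = 482 + -82.404 - 78.382 = 321.21 kPa.

321.21


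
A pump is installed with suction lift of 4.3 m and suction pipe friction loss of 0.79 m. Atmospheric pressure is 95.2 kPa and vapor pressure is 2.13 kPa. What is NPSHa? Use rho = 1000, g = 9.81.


NPSHa = p_atm/(rho*g) - z_s - hf_s - p_vap/(rho*g).
p_atm/(rho*g) = 95.2*1000 / (1000*9.81) = 9.704 m.
p_vap/(rho*g) = 2.13*1000 / (1000*9.81) = 0.217 m.
NPSHa = 9.704 - 4.3 - 0.79 - 0.217
      = 4.4 m.

4.4


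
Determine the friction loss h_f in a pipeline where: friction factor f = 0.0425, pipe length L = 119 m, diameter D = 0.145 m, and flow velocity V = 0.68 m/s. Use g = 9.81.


Darcy-Weisbach equation: h_f = f * (L/D) * V^2/(2g).
f * L/D = 0.0425 * 119/0.145 = 34.8793.
V^2/(2g) = 0.68^2 / (2*9.81) = 0.4624 / 19.62 = 0.0236 m.
h_f = 34.8793 * 0.0236 = 0.822 m.

0.822
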